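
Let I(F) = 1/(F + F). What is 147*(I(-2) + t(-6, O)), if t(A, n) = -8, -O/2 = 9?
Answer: -4851/4 ≈ -1212.8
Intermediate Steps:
O = -18 (O = -2*9 = -18)
I(F) = 1/(2*F)
147*(I(-2) + t(-6, O)) = 147*((1/2)/(-2) - 8) = 147*((1/2)*(-1/2) - 8) = 147*(-1/4 - 8) = 147*(-33/4) = -4851/4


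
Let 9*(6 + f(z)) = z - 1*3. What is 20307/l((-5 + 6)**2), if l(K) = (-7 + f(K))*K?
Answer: -26109/17 ≈ -1535.8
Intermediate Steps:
f(z) = -19/3 + z/9 (f(z) = -6 + (z - 1*3)/9 = -6 + (z - 3)/9 = -6 + (-3 + z)/9 = -6 + (-1/3 + z/9) = -19/3 + z/9)
l(K) = K*(-40/3 + K/9) (l(K) = (-7 + (-19/3 + K/9))*K = (-40/3 + K/9)*K = K*(-40/3 + K/9))
20307/l((-5 + 6)**2) = 20307/(((-5 + 6)**2*(-120 + (-5 + 6)**2)/9)) = 20307/(((1/9)*1**2*(-120 + 1**2))) = 20307/(((1/9)*1*(-120 + 1))) = 20307/(((1/9)*1*(-119))) = 20307/(-119/9) = 20307*(-9/119) = -26109/17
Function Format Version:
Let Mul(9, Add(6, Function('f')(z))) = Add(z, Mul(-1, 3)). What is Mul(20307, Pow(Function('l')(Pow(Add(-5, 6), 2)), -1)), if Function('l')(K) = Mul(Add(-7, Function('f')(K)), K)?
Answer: Rational(-26109, 17) ≈ -1535.8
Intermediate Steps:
Function('f')(z) = Add(Rational(-19, 3), Mul(Rational(1, 9), z)) (Function('f')(z) = Add(-6, Mul(Rational(1, 9), Add(z, Mul(-1, 3)))) = Add(-6, Mul(Rational(1, 9), Add(z, -3))) = Add(-6, Mul(Rational(1, 9), Add(-3, z))) = Add(-6, Add(Rational(-1, 3), Mul(Rational(1, 9), z))) = Add(Rational(-19, 3), Mul(Rational(1, 9), z)))
Function('l')(K) = Mul(K, Add(Rational(-40, 3), Mul(Rational(1, 9), K))) (Function('l')(K) = Mul(Add(-7, Add(Rational(-19, 3), Mul(Rational(1, 9), K))), K) = Mul(Add(Rational(-40, 3), Mul(Rational(1, 9), K)), K) = Mul(K, Add(Rational(-40, 3), Mul(Rational(1, 9), K))))
Mul(20307, Pow(Function('l')(Pow(Add(-5, 6), 2)), -1)) = Mul(20307, Pow(Mul(Rational(1, 9), Pow(Add(-5, 6), 2), Add(-120, Pow(Add(-5, 6), 2))), -1)) = Mul(20307, Pow(Mul(Rational(1, 9), Pow(1, 2), Add(-120, Pow(1, 2))), -1)) = Mul(20307, Pow(Mul(Rational(1, 9), 1, Add(-120, 1)), -1)) = Mul(20307, Pow(Mul(Rational(1, 9), 1, -119), -1)) = Mul(20307, Pow(Rational(-119, 9), -1)) = Mul(20307, Rational(-9, 119)) = Rational(-26109, 17)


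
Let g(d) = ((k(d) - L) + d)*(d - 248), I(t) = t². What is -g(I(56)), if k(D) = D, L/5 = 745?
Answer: -7355736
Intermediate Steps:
L = 3725 (L = 5*745 = 3725)
g(d) = (-3725 + 2*d)*(-248 + d) (g(d) = ((d - 1*3725) + d)*(d - 248) = ((d - 3725) + d)*(-248 + d) = ((-3725 + d) + d)*(-248 + d) = (-3725 + 2*d)*(-248 + d))
-g(I(56)) = -(923800 - 4221*56² + 2*(56²)²) = -(923800 - 4221*3136 + 2*3136²) = -(923800 - 13237056 + 2*9834496) = -(923800 - 13237056 + 19668992) = -1*7355736 = -7355736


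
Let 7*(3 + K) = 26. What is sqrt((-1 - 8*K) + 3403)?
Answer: sqrt(166418)/7 ≈ 58.278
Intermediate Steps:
K = 5/7 (K = -3 + (1/7)*26 = -3 + 26/7 = 5/7 ≈ 0.71429)
sqrt((-1 - 8*K) + 3403) = sqrt((-1 - 8*5/7) + 3403) = sqrt((-1 - 40/7) + 3403) = sqrt(-47/7 + 3403) = sqrt(23774/7) = sqrt(166418)/7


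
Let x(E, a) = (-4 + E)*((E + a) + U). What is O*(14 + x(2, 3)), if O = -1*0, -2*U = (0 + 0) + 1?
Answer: 0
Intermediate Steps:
U = -1/2 (U = -((0 + 0) + 1)/2 = -(0 + 1)/2 = -1/2*1 = -1/2 ≈ -0.50000)
O = 0
x(E, a) = (-4 + E)*(-1/2 + E + a) (x(E, a) = (-4 + E)*((E + a) - 1/2) = (-4 + E)*(-1/2 + E + a))
O*(14 + x(2, 3)) = 0*(14 + (2 + 2**2 - 4*3 - 9/2*2 + 2*3)) = 0*(14 + (2 + 4 - 12 - 9 + 6)) = 0*(14 - 9) = 0*5 = 0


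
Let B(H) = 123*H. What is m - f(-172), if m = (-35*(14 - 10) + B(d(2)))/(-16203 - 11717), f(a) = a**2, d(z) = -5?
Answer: -165196905/5584 ≈ -29584.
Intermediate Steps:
m = 151/5584 (m = (-35*(14 - 10) + 123*(-5))/(-16203 - 11717) = (-35*4 - 615)/(-27920) = (-140 - 615)*(-1/27920) = -755*(-1/27920) = 151/5584 ≈ 0.027042)
m - f(-172) = 151/5584 - 1*(-172)**2 = 151/5584 - 1*29584 = 151/5584 - 29584 = -165196905/5584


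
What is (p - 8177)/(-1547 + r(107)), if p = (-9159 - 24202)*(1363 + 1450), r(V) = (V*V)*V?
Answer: -46926335/611748 ≈ -76.709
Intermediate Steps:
r(V) = V³ (r(V) = V²*V = V³)
p = -93844493 (p = -33361*2813 = -93844493)
(p - 8177)/(-1547 + r(107)) = (-93844493 - 8177)/(-1547 + 107³) = -93852670/(-1547 + 1225043) = -93852670/1223496 = -93852670*1/1223496 = -46926335/611748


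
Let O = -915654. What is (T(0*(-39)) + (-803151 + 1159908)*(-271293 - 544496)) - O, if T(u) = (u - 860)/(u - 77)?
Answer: -22409889086803/77 ≈ -2.9104e+11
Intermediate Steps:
T(u) = (-860 + u)/(-77 + u)
(T(0*(-39)) + (-803151 + 1159908)*(-271293 - 544496)) - O = ((-860 + 0*(-39))/(-77 + 0*(-39)) + (-803151 + 1159908)*(-271293 - 544496)) - 1*(-915654) = ((-860 + 0)/(-77 + 0) + 356757*(-815789)) + 915654 = (-860/(-77) - 291038436273) + 915654 = (-1/77*(-860) - 291038436273) + 915654 = (860/77 - 291038436273) + 915654 = -22409959592161/77 + 915654 = -22409889086803/77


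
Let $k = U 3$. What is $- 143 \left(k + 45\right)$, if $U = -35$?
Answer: $8580$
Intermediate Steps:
$k = -105$ ($k = \left(-35\right) 3 = -105$)
$- 143 \left(k + 45\right) = - 143 \left(-105 + 45\right) = \left(-143\right) \left(-60\right) = 8580$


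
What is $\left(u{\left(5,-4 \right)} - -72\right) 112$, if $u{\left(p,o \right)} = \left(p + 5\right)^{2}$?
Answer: $19264$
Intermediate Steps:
$u{\left(p,o \right)} = \left(5 + p\right)^{2}$
$\left(u{\left(5,-4 \right)} - -72\right) 112 = \left(\left(5 + 5\right)^{2} - -72\right) 112 = \left(10^{2} + 72\right) 112 = \left(100 + 72\right) 112 = 172 \cdot 112 = 19264$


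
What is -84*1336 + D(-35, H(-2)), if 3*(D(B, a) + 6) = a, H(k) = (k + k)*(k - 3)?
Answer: -336670/3 ≈ -1.1222e+5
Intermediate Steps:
H(k) = 2*k*(-3 + k) (H(k) = (2*k)*(-3 + k) = 2*k*(-3 + k))
D(B, a) = -6 + a/3
-84*1336 + D(-35, H(-2)) = -84*1336 + (-6 + (2*(-2)*(-3 - 2))/3) = -112224 + (-6 + (2*(-2)*(-5))/3) = -112224 + (-6 + (⅓)*20) = -112224 + (-6 + 20/3) = -112224 + ⅔ = -336670/3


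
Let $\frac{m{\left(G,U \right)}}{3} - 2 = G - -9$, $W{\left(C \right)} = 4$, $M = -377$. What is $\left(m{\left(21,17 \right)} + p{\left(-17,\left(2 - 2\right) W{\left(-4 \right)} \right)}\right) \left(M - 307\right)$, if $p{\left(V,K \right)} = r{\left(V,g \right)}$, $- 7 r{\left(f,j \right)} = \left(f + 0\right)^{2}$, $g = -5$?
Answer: $- \frac{261972}{7} \approx -37425.0$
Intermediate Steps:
$m{\left(G,U \right)} = 33 + 3 G$ ($m{\left(G,U \right)} = 6 + 3 \left(G - -9\right) = 6 + 3 \left(G + 9\right) = 6 + 3 \left(9 + G\right) = 6 + \left(27 + 3 G\right) = 33 + 3 G$)
$r{\left(f,j \right)} = - \frac{f^{2}}{7}$ ($r{\left(f,j \right)} = - \frac{\left(f + 0\right)^{2}}{7} = - \frac{f^{2}}{7}$)
$p{\left(V,K \right)} = - \frac{V^{2}}{7}$
$\left(m{\left(21,17 \right)} + p{\left(-17,\left(2 - 2\right) W{\left(-4 \right)} \right)}\right) \left(M - 307\right) = \left(\left(33 + 3 \cdot 21\right) - \frac{\left(-17\right)^{2}}{7}\right) \left(-377 - 307\right) = \left(\left(33 + 63\right) - \frac{289}{7}\right) \left(-684\right) = \left(96 - \frac{289}{7}\right) \left(-684\right) = \frac{383}{7} \left(-684\right) = - \frac{261972}{7}$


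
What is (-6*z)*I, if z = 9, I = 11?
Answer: -594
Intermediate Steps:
(-6*z)*I = -6*9*11 = -54*11 = -594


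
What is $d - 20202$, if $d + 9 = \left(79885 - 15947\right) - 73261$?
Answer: $-29534$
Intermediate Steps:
$d = -9332$ ($d = -9 + \left(\left(79885 - 15947\right) - 73261\right) = -9 + \left(63938 - 73261\right) = -9 - 9323 = -9332$)
$d - 20202 = -9332 - 20202 = -29534$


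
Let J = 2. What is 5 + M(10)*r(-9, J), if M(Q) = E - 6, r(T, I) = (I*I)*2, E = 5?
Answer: -3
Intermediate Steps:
r(T, I) = 2*I**2 (r(T, I) = I**2*2 = 2*I**2)
M(Q) = -1 (M(Q) = 5 - 6 = -1)
5 + M(10)*r(-9, J) = 5 - 2*2**2 = 5 - 2*4 = 5 - 1*8 = 5 - 8 = -3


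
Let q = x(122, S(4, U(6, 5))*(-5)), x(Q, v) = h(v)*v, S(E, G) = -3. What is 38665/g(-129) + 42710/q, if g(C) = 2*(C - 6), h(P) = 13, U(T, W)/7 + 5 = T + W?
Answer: 53227/702 ≈ 75.822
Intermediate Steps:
U(T, W) = -35 + 7*T + 7*W (U(T, W) = -35 + 7*(T + W) = -35 + (7*T + 7*W) = -35 + 7*T + 7*W)
g(C) = -12 + 2*C (g(C) = 2*(-6 + C) = -12 + 2*C)
x(Q, v) = 13*v
q = 195 (q = 13*(-3*(-5)) = 13*15 = 195)
38665/g(-129) + 42710/q = 38665/(-12 + 2*(-129)) + 42710/195 = 38665/(-12 - 258) + 42710*(1/195) = 38665/(-270) + 8542/39 = 38665*(-1/270) + 8542/39 = -7733/54 + 8542/39 = 53227/702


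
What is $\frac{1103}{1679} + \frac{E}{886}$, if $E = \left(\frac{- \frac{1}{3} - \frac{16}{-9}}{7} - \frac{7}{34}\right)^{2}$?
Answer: $\frac{4483819975991}{6825325237416} \approx 0.65694$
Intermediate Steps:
$E = \frac{1}{4588164}$ ($E = \left(\left(\left(-1\right) \frac{1}{3} - - \frac{16}{9}\right) \frac{1}{7} - \frac{7}{34}\right)^{2} = \left(\left(- \frac{1}{3} + \frac{16}{9}\right) \frac{1}{7} - \frac{7}{34}\right)^{2} = \left(\frac{13}{9} \cdot \frac{1}{7} - \frac{7}{34}\right)^{2} = \left(\frac{13}{63} - \frac{7}{34}\right)^{2} = \left(\frac{1}{2142}\right)^{2} = \frac{1}{4588164} \approx 2.1795 \cdot 10^{-7}$)
$\frac{1103}{1679} + \frac{E}{886} = \frac{1103}{1679} + \frac{1}{4588164 \cdot 886} = 1103 \cdot \frac{1}{1679} + \frac{1}{4588164} \cdot \frac{1}{886} = \frac{1103}{1679} + \frac{1}{4065113304} = \frac{4483819975991}{6825325237416}$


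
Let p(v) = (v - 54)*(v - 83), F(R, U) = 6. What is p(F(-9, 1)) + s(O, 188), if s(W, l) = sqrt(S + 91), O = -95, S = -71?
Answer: 3696 + 2*sqrt(5) ≈ 3700.5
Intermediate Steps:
s(W, l) = 2*sqrt(5) (s(W, l) = sqrt(-71 + 91) = sqrt(20) = 2*sqrt(5))
p(v) = (-83 + v)*(-54 + v) (p(v) = (-54 + v)*(-83 + v) = (-83 + v)*(-54 + v))
p(F(-9, 1)) + s(O, 188) = (4482 + 6**2 - 137*6) + 2*sqrt(5) = (4482 + 36 - 822) + 2*sqrt(5) = 3696 + 2*sqrt(5)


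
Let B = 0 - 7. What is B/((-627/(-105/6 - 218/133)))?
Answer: -1697/7942 ≈ -0.21367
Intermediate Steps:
B = -7
B/((-627/(-105/6 - 218/133))) = -7/(-627/(-105/6 - 218/133)) = -7/(-627/(-105*1/6 - 218*1/133)) = -7/(-627/(-35/2 - 218/133)) = -7/(-627/(-5091/266)) = -7/(-627*(-266/5091)) = -7/(55594/1697) = (1697/55594)*(-7) = -1697/7942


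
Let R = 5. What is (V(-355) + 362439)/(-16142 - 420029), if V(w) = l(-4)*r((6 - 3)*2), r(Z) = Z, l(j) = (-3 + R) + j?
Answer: -362427/436171 ≈ -0.83093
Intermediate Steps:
l(j) = 2 + j (l(j) = (-3 + 5) + j = 2 + j)
V(w) = -12 (V(w) = (2 - 4)*((6 - 3)*2) = -6*2 = -2*6 = -12)
(V(-355) + 362439)/(-16142 - 420029) = (-12 + 362439)/(-16142 - 420029) = 362427/(-436171) = 362427*(-1/436171) = -362427/436171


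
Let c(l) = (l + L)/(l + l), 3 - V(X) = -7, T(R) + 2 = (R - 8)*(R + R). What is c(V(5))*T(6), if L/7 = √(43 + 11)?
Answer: -13 - 273*√6/10 ≈ -79.871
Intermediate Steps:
T(R) = -2 + 2*R*(-8 + R) (T(R) = -2 + (R - 8)*(R + R) = -2 + (-8 + R)*(2*R) = -2 + 2*R*(-8 + R))
V(X) = 10 (V(X) = 3 - 1*(-7) = 3 + 7 = 10)
L = 21*√6 (L = 7*√(43 + 11) = 7*√54 = 7*(3*√6) = 21*√6 ≈ 51.439)
c(l) = (l + 21*√6)/(2*l) (c(l) = (l + 21*√6)/(l + l) = (l + 21*√6)/((2*l)) = (l + 21*√6)*(1/(2*l)) = (l + 21*√6)/(2*l))
c(V(5))*T(6) = ((½)*(10 + 21*√6)/10)*(-2 - 16*6 + 2*6²) = ((½)*(⅒)*(10 + 21*√6))*(-2 - 96 + 2*36) = (½ + 21*√6/20)*(-2 - 96 + 72) = (½ + 21*√6/20)*(-26) = -13 - 273*√6/10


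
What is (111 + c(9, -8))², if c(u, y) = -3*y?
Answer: 18225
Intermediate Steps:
(111 + c(9, -8))² = (111 - 3*(-8))² = (111 + 24)² = 135² = 18225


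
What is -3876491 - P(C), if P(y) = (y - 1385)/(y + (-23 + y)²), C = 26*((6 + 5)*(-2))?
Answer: -1370157371466/353453 ≈ -3.8765e+6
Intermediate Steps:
C = -572 (C = 26*(11*(-2)) = 26*(-22) = -572)
P(y) = (-1385 + y)/(y + (-23 + y)²)
-3876491 - P(C) = -3876491 - (-1385 - 572)/(-572 + (-23 - 572)²) = -3876491 - (-1957)/(-572 + (-595)²) = -3876491 - (-1957)/(-572 + 354025) = -3876491 - (-1957)/353453 = -3876491 - 1*(-1957/353453) = -3876491 + 1957/353453 = -1370157371466/353453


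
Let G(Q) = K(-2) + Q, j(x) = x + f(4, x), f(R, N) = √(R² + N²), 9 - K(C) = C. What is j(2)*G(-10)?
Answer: 2 + 2*√5 ≈ 6.4721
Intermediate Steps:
K(C) = 9 - C
f(R, N) = √(N² + R²)
j(x) = x + √(16 + x²) (j(x) = x + √(x² + 4²) = x + √(x² + 16) = x + √(16 + x²))
G(Q) = 11 + Q (G(Q) = (9 - 1*(-2)) + Q = (9 + 2) + Q = 11 + Q)
j(2)*G(-10) = (2 + √(16 + 2²))*(11 - 10) = (2 + √(16 + 4))*1 = (2 + √20)*1 = (2 + 2*√5)*1 = 2 + 2*√5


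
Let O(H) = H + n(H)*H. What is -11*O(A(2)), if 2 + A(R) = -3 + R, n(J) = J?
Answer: -66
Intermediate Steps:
A(R) = -5 + R (A(R) = -2 + (-3 + R) = -5 + R)
O(H) = H + H² (O(H) = H + H*H = H + H²)
-11*O(A(2)) = -11*(-5 + 2)*(1 + (-5 + 2)) = -(-33)*(1 - 3) = -(-33)*(-2) = -11*6 = -66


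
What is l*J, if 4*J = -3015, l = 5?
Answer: -15075/4 ≈ -3768.8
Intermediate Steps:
J = -3015/4 (J = (¼)*(-3015) = -3015/4 ≈ -753.75)
l*J = 5*(-3015/4) = -15075/4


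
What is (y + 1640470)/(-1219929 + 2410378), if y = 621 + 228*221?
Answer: 1691479/1190449 ≈ 1.4209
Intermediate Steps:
y = 51009 (y = 621 + 50388 = 51009)
(y + 1640470)/(-1219929 + 2410378) = (51009 + 1640470)/(-1219929 + 2410378) = 1691479/1190449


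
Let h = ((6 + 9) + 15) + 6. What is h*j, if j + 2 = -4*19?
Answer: -2808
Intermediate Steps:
j = -78 (j = -2 - 4*19 = -2 - 76 = -78)
h = 36 (h = (15 + 15) + 6 = 30 + 6 = 36)
h*j = 36*(-78) = -2808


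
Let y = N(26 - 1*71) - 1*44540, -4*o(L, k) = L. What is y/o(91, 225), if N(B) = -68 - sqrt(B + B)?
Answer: 178432/91 + 12*I*sqrt(10)/91 ≈ 1960.8 + 0.417*I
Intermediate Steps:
o(L, k) = -L/4
N(B) = -68 - sqrt(2)*sqrt(B) (N(B) = -68 - sqrt(2*B) = -68 - sqrt(2)*sqrt(B))
y = -44608 - 3*I*sqrt(10) (y = (-68 - sqrt(2)*sqrt(26 - 1*71)) - 1*44540 = (-68 - sqrt(2)*sqrt(26 - 71)) - 44540 = (-68 - sqrt(2)*sqrt(-45)) - 44540 = (-68 - sqrt(2)*3*I*sqrt(5)) - 44540 = (-68 - 3*I*sqrt(10)) - 44540 = -44608 - 3*I*sqrt(10) ≈ -44608.0 - 9.4868*I)
y/o(91, 225) = (-44608 - 3*I*sqrt(10))/((-1/4*91)) = (-44608 - 3*I*sqrt(10))/(-91/4) = (-44608 - 3*I*sqrt(10))*(-4/91) = 178432/91 + 12*I*sqrt(10)/91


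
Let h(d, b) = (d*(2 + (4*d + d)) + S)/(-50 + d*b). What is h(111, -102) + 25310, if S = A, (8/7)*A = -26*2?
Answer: 575527077/22744 ≈ 25305.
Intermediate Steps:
A = -91/2 (A = 7*(-26*2)/8 = (7/8)*(-52) = -91/2 ≈ -45.500)
S = -91/2 ≈ -45.500
h(d, b) = (-91/2 + d*(2 + 5*d))/(-50 + b*d) (h(d, b) = (d*(2 + (4*d + d)) - 91/2)/(-50 + d*b) = (d*(2 + 5*d) - 91/2)/(-50 + b*d) = (-91/2 + d*(2 + 5*d))/(-50 + b*d))
h(111, -102) + 25310 = (-91 + 4*111 + 10*111²)/(2*(-50 - 102*111)) + 25310 = (-91 + 444 + 10*12321)/(2*(-50 - 11322)) + 25310 = (½)*(-91 + 444 + 123210)/(-11372) + 25310 = (½)*(-1/11372)*123563 + 25310 = -123563/22744 + 25310 = 575527077/22744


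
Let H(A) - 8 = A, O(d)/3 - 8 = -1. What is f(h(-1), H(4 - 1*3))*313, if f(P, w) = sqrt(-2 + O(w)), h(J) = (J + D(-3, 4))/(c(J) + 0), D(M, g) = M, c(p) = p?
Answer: 313*sqrt(19) ≈ 1364.3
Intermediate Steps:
O(d) = 21 (O(d) = 24 + 3*(-1) = 24 - 3 = 21)
h(J) = (-3 + J)/J (h(J) = (J - 3)/(J + 0) = (-3 + J)/J)
H(A) = 8 + A
f(P, w) = sqrt(19) (f(P, w) = sqrt(-2 + 21) = sqrt(19))
f(h(-1), H(4 - 1*3))*313 = sqrt(19)*313 = 313*sqrt(19)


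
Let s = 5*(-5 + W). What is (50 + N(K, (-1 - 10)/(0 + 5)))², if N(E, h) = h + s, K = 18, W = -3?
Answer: 1521/25 ≈ 60.840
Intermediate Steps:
s = -40 (s = 5*(-5 - 3) = 5*(-8) = -40)
N(E, h) = -40 + h (N(E, h) = h - 40 = -40 + h)
(50 + N(K, (-1 - 10)/(0 + 5)))² = (50 + (-40 + (-1 - 10)/(0 + 5)))² = (50 + (-40 - 11/5))² = (50 - 211/5)² = (39/5)² = 1521/25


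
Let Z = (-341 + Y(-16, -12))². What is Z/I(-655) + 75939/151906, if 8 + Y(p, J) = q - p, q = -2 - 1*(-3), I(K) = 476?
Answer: 4194958477/18076814 ≈ 232.06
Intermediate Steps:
q = 1 (q = -2 + 3 = 1)
Y(p, J) = -7 - p (Y(p, J) = -8 + (1 - p) = -7 - p)
Z = 110224 (Z = (-341 + (-7 - 1*(-16)))² = (-341 + (-7 + 16))² = (-341 + 9)² = (-332)² = 110224)
Z/I(-655) + 75939/151906 = 110224/476 + 75939/151906 = 110224*(1/476) + 75939*(1/151906) = 27556/119 + 75939/151906 = 4194958477/18076814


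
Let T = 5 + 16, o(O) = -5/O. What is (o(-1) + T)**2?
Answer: 676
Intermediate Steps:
T = 21
(o(-1) + T)**2 = (-5/(-1) + 21)**2 = (-5*(-1) + 21)**2 = (5 + 21)**2 = 26**2 = 676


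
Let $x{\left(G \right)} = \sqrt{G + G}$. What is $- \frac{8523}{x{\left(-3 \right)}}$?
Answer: $\frac{2841 i \sqrt{6}}{2} \approx 3479.5 i$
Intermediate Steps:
$x{\left(G \right)} = \sqrt{2} \sqrt{G}$ ($x{\left(G \right)} = \sqrt{2 G} = \sqrt{2} \sqrt{G}$)
$- \frac{8523}{x{\left(-3 \right)}} = - \frac{8523}{\sqrt{2} \sqrt{-3}} = - \frac{8523}{\sqrt{2} i \sqrt{3}} = - \frac{8523}{i \sqrt{6}} = - 8523 \left(- \frac{i \sqrt{6}}{6}\right) = \frac{2841 i \sqrt{6}}{2}$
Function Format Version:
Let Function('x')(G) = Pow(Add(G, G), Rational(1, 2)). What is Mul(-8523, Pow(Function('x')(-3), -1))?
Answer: Mul(Rational(2841, 2), I, Pow(6, Rational(1, 2))) ≈ Mul(3479.5, I)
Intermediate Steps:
Function('x')(G) = Mul(Pow(2, Rational(1, 2)), Pow(G, Rational(1, 2))) (Function('x')(G) = Pow(Mul(2, G), Rational(1, 2)) = Mul(Pow(2, Rational(1, 2)), Pow(G, Rational(1, 2))))
Mul(-8523, Pow(Function('x')(-3), -1)) = Mul(-8523, Pow(Mul(Pow(2, Rational(1, 2)), Pow(-3, Rational(1, 2))), -1)) = Mul(-8523, Pow(Mul(Pow(2, Rational(1, 2)), Mul(I, Pow(3, Rational(1, 2)))), -1)) = Mul(-8523, Pow(Mul(I, Pow(6, Rational(1, 2))), -1)) = Mul(-8523, Mul(Rational(-1, 6), I, Pow(6, Rational(1, 2)))) = Mul(Rational(2841, 2), I, Pow(6, Rational(1, 2)))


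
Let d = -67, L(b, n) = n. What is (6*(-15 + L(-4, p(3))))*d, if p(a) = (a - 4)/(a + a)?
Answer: 6097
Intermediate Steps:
p(a) = (-4 + a)/(2*a) (p(a) = (-4 + a)/((2*a)) = (-4 + a)*(1/(2*a)) = (-4 + a)/(2*a))
(6*(-15 + L(-4, p(3))))*d = (6*(-15 + (½)*(-4 + 3)/3))*(-67) = (6*(-15 + (½)*(⅓)*(-1)))*(-67) = (6*(-15 - ⅙))*(-67) = (6*(-91/6))*(-67) = -91*(-67) = 6097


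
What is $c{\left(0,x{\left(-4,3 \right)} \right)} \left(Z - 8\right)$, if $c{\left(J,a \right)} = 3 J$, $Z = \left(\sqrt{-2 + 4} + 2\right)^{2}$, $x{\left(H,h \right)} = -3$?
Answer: $0$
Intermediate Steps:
$Z = \left(2 + \sqrt{2}\right)^{2}$ ($Z = \left(\sqrt{2} + 2\right)^{2} = \left(2 + \sqrt{2}\right)^{2} \approx 11.657$)
$c{\left(0,x{\left(-4,3 \right)} \right)} \left(Z - 8\right) = 3 \cdot 0 \left(\left(2 + \sqrt{2}\right)^{2} - 8\right) = 0 \left(-8 + \left(2 + \sqrt{2}\right)^{2}\right) = 0$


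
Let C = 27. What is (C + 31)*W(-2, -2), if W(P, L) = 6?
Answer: 348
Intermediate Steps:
(C + 31)*W(-2, -2) = (27 + 31)*6 = 58*6 = 348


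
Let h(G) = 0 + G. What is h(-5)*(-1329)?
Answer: 6645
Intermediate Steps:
h(G) = G
h(-5)*(-1329) = -5*(-1329) = 6645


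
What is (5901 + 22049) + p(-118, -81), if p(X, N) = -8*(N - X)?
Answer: 27654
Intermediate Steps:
p(X, N) = -8*N + 8*X
(5901 + 22049) + p(-118, -81) = (5901 + 22049) + (-8*(-81) + 8*(-118)) = 27950 + (648 - 944) = 27950 - 296 = 27654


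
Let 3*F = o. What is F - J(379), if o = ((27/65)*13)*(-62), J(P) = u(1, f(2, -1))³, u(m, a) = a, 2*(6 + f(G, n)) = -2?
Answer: 1157/5 ≈ 231.40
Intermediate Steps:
f(G, n) = -7 (f(G, n) = -6 + (½)*(-2) = -6 - 1 = -7)
J(P) = -343 (J(P) = (-7)³ = -343)
o = -1674/5 (o = ((27*(1/65))*13)*(-62) = ((27/65)*13)*(-62) = (27/5)*(-62) = -1674/5 ≈ -334.80)
F = -558/5 (F = (⅓)*(-1674/5) = -558/5 ≈ -111.60)
F - J(379) = -558/5 - 1*(-343) = -558/5 + 343 = 1157/5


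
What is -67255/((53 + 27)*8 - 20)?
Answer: -13451/124 ≈ -108.48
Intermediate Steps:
-67255/((53 + 27)*8 - 20) = -67255/(80*8 - 20) = -67255/(640 - 20) = -67255/620 = -67255*1/620 = -13451/124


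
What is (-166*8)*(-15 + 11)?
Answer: 5312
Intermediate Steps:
(-166*8)*(-15 + 11) = -1328*(-4) = 5312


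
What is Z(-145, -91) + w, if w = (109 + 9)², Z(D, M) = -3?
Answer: 13921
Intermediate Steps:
w = 13924 (w = 118² = 13924)
Z(-145, -91) + w = -3 + 13924 = 13921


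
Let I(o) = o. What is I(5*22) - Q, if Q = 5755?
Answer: -5645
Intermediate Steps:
I(5*22) - Q = 5*22 - 1*5755 = 110 - 5755 = -5645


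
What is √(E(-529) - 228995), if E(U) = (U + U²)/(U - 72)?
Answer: I*√82881089507/601 ≈ 479.02*I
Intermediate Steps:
E(U) = (U + U²)/(-72 + U)
√(E(-529) - 228995) = √(-529*(1 - 529)/(-72 - 529) - 228995) = √(-529*(-528)/(-601) - 228995) = √(-529*(-1/601)*(-528) - 228995) = √(-279312/601 - 228995) = √(-137905307/601) = I*√82881089507/601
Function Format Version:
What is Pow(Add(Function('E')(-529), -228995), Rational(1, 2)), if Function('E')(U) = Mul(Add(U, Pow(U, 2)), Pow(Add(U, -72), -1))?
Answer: Mul(Rational(1, 601), I, Pow(82881089507, Rational(1, 2))) ≈ Mul(479.02, I)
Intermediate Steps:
Function('E')(U) = Mul(Pow(Add(-72, U), -1), Add(U, Pow(U, 2))) (Function('E')(U) = Mul(Add(U, Pow(U, 2)), Pow(Add(-72, U), -1)) = Mul(Pow(Add(-72, U), -1), Add(U, Pow(U, 2))))
Pow(Add(Function('E')(-529), -228995), Rational(1, 2)) = Pow(Add(Mul(-529, Pow(Add(-72, -529), -1), Add(1, -529)), -228995), Rational(1, 2)) = Pow(Add(Mul(-529, Pow(-601, -1), -528), -228995), Rational(1, 2)) = Pow(Add(Mul(-529, Rational(-1, 601), -528), -228995), Rational(1, 2)) = Pow(Add(Rational(-279312, 601), -228995), Rational(1, 2)) = Pow(Rational(-137905307, 601), Rational(1, 2)) = Mul(Rational(1, 601), I, Pow(82881089507, Rational(1, 2)))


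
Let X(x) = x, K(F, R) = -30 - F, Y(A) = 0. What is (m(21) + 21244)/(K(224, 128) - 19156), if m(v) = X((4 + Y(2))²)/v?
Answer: -44614/40761 ≈ -1.0945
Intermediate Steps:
m(v) = 16/v (m(v) = (4 + 0)²/v = 4²/v = 16/v)
(m(21) + 21244)/(K(224, 128) - 19156) = (16/21 + 21244)/((-30 - 1*224) - 19156) = (16*(1/21) + 21244)/((-30 - 224) - 19156) = (16/21 + 21244)/(-254 - 19156) = (446140/21)/(-19410) = (446140/21)*(-1/19410) = -44614/40761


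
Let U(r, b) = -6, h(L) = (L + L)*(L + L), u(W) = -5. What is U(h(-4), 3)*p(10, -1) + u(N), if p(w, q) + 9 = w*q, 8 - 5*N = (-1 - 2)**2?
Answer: 109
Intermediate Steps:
N = -1/5 (N = 8/5 - (-1 - 2)**2/5 = 8/5 - 1/5*(-3)**2 = 8/5 - 1/5*9 = 8/5 - 9/5 = -1/5 ≈ -0.20000)
h(L) = 4*L**2 (h(L) = (2*L)*(2*L) = 4*L**2)
p(w, q) = -9 + q*w (p(w, q) = -9 + w*q = -9 + q*w)
U(h(-4), 3)*p(10, -1) + u(N) = -6*(-9 - 1*10) - 5 = -6*(-9 - 10) - 5 = -6*(-19) - 5 = 114 - 5 = 109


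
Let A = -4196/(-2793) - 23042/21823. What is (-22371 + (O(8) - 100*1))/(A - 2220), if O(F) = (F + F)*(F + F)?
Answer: 1354040660385/135285425578 ≈ 10.009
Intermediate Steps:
A = 27213002/60951639 (A = -4196*(-1/2793) - 23042*1/21823 = 4196/2793 - 23042/21823 = 27213002/60951639 ≈ 0.44647)
O(F) = 4*F² (O(F) = (2*F)*(2*F) = 4*F²)
(-22371 + (O(8) - 100*1))/(A - 2220) = (-22371 + (4*8² - 100*1))/(27213002/60951639 - 2220) = (-22371 + (4*64 - 100))/(-135285425578/60951639) = (-22371 + (256 - 100))*(-60951639/135285425578) = (-22371 + 156)*(-60951639/135285425578) = -22215*(-60951639/135285425578) = 1354040660385/135285425578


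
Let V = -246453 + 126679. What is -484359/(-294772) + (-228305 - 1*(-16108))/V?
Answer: 60281674475/17653010764 ≈ 3.4148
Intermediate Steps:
V = -119774
-484359/(-294772) + (-228305 - 1*(-16108))/V = -484359/(-294772) + (-228305 - 1*(-16108))/(-119774) = -484359*(-1/294772) + (-228305 + 16108)*(-1/119774) = 484359/294772 - 212197*(-1/119774) = 484359/294772 + 212197/119774 = 60281674475/17653010764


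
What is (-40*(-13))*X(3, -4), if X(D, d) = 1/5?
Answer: 104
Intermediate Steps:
X(D, d) = ⅕
(-40*(-13))*X(3, -4) = -40*(-13)*(⅕) = 520*(⅕) = 104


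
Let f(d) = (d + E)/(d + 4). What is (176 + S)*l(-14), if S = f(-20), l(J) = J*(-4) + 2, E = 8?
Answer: 20503/2 ≈ 10252.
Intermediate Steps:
l(J) = 2 - 4*J (l(J) = -4*J + 2 = 2 - 4*J)
f(d) = (8 + d)/(4 + d) (f(d) = (d + 8)/(d + 4) = (8 + d)/(4 + d))
S = 3/4 (S = (8 - 20)/(4 - 20) = -12/(-16) = -1/16*(-12) = 3/4 ≈ 0.75000)
(176 + S)*l(-14) = (176 + 3/4)*(2 - 4*(-14)) = 707*(2 + 56)/4 = (707/4)*58 = 20503/2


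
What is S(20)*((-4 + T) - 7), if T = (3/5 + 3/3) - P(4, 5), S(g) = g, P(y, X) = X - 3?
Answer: -228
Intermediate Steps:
P(y, X) = -3 + X
T = -⅖ (T = (3/5 + 3/3) - (-3 + 5) = (3*(⅕) + 3*(⅓)) - 1*2 = (⅗ + 1) - 2 = 8/5 - 2 = -⅖ ≈ -0.40000)
S(20)*((-4 + T) - 7) = 20*((-4 - ⅖) - 7) = 20*(-22/5 - 7) = 20*(-57/5) = -228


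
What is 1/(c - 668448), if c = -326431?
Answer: -1/994879 ≈ -1.0051e-6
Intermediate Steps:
1/(c - 668448) = 1/(-326431 - 668448) = 1/(-994879) = -1/994879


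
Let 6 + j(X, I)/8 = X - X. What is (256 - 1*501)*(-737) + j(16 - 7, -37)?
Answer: 180517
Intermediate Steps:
j(X, I) = -48 (j(X, I) = -48 + 8*(X - X) = -48 + 8*0 = -48 + 0 = -48)
(256 - 1*501)*(-737) + j(16 - 7, -37) = (256 - 1*501)*(-737) - 48 = (256 - 501)*(-737) - 48 = -245*(-737) - 48 = 180565 - 48 = 180517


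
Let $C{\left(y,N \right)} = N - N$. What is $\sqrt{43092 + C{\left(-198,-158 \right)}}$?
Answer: $18 \sqrt{133} \approx 207.59$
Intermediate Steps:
$C{\left(y,N \right)} = 0$
$\sqrt{43092 + C{\left(-198,-158 \right)}} = \sqrt{43092 + 0} = \sqrt{43092} = 18 \sqrt{133}$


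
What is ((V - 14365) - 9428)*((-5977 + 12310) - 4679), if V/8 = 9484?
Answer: 86138666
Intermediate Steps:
V = 75872 (V = 8*9484 = 75872)
((V - 14365) - 9428)*((-5977 + 12310) - 4679) = ((75872 - 14365) - 9428)*((-5977 + 12310) - 4679) = (61507 - 9428)*(6333 - 4679) = 52079*1654 = 86138666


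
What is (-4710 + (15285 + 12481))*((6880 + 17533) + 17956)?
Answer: 976859664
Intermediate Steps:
(-4710 + (15285 + 12481))*((6880 + 17533) + 17956) = (-4710 + 27766)*(24413 + 17956) = 23056*42369 = 976859664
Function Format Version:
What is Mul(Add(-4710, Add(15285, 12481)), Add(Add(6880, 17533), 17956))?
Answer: 976859664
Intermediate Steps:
Mul(Add(-4710, Add(15285, 12481)), Add(Add(6880, 17533), 17956)) = Mul(Add(-4710, 27766), Add(24413, 17956)) = Mul(23056, 42369) = 976859664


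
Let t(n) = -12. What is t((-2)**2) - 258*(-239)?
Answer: 61650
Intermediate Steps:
t((-2)**2) - 258*(-239) = -12 - 258*(-239) = -12 + 61662 = 61650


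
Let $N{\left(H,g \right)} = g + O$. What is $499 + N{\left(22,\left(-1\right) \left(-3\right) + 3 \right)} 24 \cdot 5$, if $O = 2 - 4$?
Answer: $979$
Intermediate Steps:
$O = -2$ ($O = 2 - 4 = -2$)
$N{\left(H,g \right)} = -2 + g$ ($N{\left(H,g \right)} = g - 2 = -2 + g$)
$499 + N{\left(22,\left(-1\right) \left(-3\right) + 3 \right)} 24 \cdot 5 = 499 + \left(-2 + \left(\left(-1\right) \left(-3\right) + 3\right)\right) 24 \cdot 5 = 499 + \left(-2 + \left(3 + 3\right)\right) 120 = 499 + \left(-2 + 6\right) 120 = 499 + 4 \cdot 120 = 499 + 480 = 979$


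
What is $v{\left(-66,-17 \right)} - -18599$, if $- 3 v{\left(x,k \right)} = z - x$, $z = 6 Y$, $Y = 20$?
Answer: $18537$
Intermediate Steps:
$z = 120$ ($z = 6 \cdot 20 = 120$)
$v{\left(x,k \right)} = -40 + \frac{x}{3}$ ($v{\left(x,k \right)} = - \frac{120 - x}{3} = -40 + \frac{x}{3}$)
$v{\left(-66,-17 \right)} - -18599 = \left(-40 + \frac{1}{3} \left(-66\right)\right) - -18599 = \left(-40 - 22\right) + 18599 = -62 + 18599 = 18537$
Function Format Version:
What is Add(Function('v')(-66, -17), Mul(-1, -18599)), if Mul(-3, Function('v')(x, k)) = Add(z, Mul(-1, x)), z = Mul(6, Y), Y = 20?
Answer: 18537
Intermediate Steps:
z = 120 (z = Mul(6, 20) = 120)
Function('v')(x, k) = Add(-40, Mul(Rational(1, 3), x)) (Function('v')(x, k) = Mul(Rational(-1, 3), Add(120, Mul(-1, x))) = Add(-40, Mul(Rational(1, 3), x)))
Add(Function('v')(-66, -17), Mul(-1, -18599)) = Add(Add(-40, Mul(Rational(1, 3), -66)), Mul(-1, -18599)) = Add(Add(-40, -22), 18599) = Add(-62, 18599) = 18537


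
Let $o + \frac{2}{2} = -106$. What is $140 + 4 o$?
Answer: $-288$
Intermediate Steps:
$o = -107$ ($o = -1 - 106 = -107$)
$140 + 4 o = 140 + 4 \left(-107\right) = 140 - 428 = -288$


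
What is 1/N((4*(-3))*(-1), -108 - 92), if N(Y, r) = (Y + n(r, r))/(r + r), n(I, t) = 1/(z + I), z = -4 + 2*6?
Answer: -76800/2303 ≈ -33.348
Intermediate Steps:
z = 8 (z = -4 + 12 = 8)
n(I, t) = 1/(8 + I)
N(Y, r) = (Y + 1/(8 + r))/(2*r) (N(Y, r) = (Y + 1/(8 + r))/(r + r) = (Y + 1/(8 + r))/((2*r)) = (Y + 1/(8 + r))*(1/(2*r)) = (Y + 1/(8 + r))/(2*r))
1/N((4*(-3))*(-1), -108 - 92) = 1/((1 + ((4*(-3))*(-1))*(8 + (-108 - 92)))/(2*(-108 - 92)*(8 + (-108 - 92)))) = 1/((½)*(1 + (-12*(-1))*(8 - 200))/(-200*(8 - 200))) = 1/((½)*(-1/200)*(1 + 12*(-192))/(-192)) = 1/((½)*(-1/200)*(-1/192)*(1 - 2304)) = 1/((½)*(-1/200)*(-1/192)*(-2303)) = 1/(-2303/76800) = -76800/2303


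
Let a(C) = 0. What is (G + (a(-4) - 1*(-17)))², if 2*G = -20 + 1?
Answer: 225/4 ≈ 56.250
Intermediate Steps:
G = -19/2 (G = (-20 + 1)/2 = (½)*(-19) = -19/2 ≈ -9.5000)
(G + (a(-4) - 1*(-17)))² = (-19/2 + (0 - 1*(-17)))² = (-19/2 + (0 + 17))² = (-19/2 + 17)² = (15/2)² = 225/4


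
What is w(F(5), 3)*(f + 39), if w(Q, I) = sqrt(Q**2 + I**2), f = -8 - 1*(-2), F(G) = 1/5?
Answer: 33*sqrt(226)/5 ≈ 99.220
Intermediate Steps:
F(G) = 1/5
f = -6 (f = -8 + 2 = -6)
w(Q, I) = sqrt(I**2 + Q**2)
w(F(5), 3)*(f + 39) = sqrt(3**2 + (1/5)**2)*(-6 + 39) = sqrt(9 + 1/25)*33 = sqrt(226/25)*33 = (sqrt(226)/5)*33 = 33*sqrt(226)/5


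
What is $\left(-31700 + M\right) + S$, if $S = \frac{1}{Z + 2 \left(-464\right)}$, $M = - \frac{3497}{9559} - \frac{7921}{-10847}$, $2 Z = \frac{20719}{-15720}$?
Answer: $- \frac{95965514525012010700}{3027337995953447} \approx -31700.0$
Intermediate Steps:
$Z = - \frac{20719}{31440}$ ($Z = \frac{20719 \frac{1}{-15720}}{2} = \frac{20719 \left(- \frac{1}{15720}\right)}{2} = \frac{1}{2} \left(- \frac{20719}{15720}\right) = - \frac{20719}{31440} \approx -0.659$)
$M = \frac{37784880}{103686473}$ ($M = \left(-3497\right) \frac{1}{9559} - - \frac{7921}{10847} = - \frac{3497}{9559} + \frac{7921}{10847} = \frac{37784880}{103686473} \approx 0.36441$)
$S = - \frac{31440}{29197039}$ ($S = \frac{1}{- \frac{20719}{31440} + 2 \left(-464\right)} = \frac{1}{- \frac{20719}{31440} - 928} = \frac{1}{- \frac{29197039}{31440}} = - \frac{31440}{29197039} \approx -0.0010768$)
$\left(-31700 + M\right) + S = \left(-31700 + \frac{37784880}{103686473}\right) - \frac{31440}{29197039} = - \frac{3286823409220}{103686473} - \frac{31440}{29197039} = - \frac{95965514525012010700}{3027337995953447}$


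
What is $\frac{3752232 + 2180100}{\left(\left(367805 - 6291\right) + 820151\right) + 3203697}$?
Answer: $\frac{2966166}{2192681} \approx 1.3528$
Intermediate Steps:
$\frac{3752232 + 2180100}{\left(\left(367805 - 6291\right) + 820151\right) + 3203697} = \frac{5932332}{\left(361514 + 820151\right) + 3203697} = \frac{5932332}{1181665 + 3203697} = \frac{5932332}{4385362} = 5932332 \cdot \frac{1}{4385362} = \frac{2966166}{2192681}$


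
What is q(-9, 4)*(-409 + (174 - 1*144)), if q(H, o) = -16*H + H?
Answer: -51165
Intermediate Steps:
q(H, o) = -15*H
q(-9, 4)*(-409 + (174 - 1*144)) = (-15*(-9))*(-409 + (174 - 1*144)) = 135*(-409 + (174 - 144)) = 135*(-409 + 30) = 135*(-379) = -51165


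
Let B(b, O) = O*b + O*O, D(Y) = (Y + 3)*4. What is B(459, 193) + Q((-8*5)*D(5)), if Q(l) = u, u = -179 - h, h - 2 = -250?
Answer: 125905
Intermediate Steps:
h = -248 (h = 2 - 250 = -248)
D(Y) = 12 + 4*Y (D(Y) = (3 + Y)*4 = 12 + 4*Y)
B(b, O) = O² + O*b (B(b, O) = O*b + O² = O² + O*b)
u = 69 (u = -179 - 1*(-248) = -179 + 248 = 69)
Q(l) = 69
B(459, 193) + Q((-8*5)*D(5)) = 193*(193 + 459) + 69 = 193*652 + 69 = 125836 + 69 = 125905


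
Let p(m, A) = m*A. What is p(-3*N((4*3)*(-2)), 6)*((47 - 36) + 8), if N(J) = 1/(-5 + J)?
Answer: 342/29 ≈ 11.793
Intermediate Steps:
p(m, A) = A*m
p(-3*N((4*3)*(-2)), 6)*((47 - 36) + 8) = (6*(-3/(-5 + (4*3)*(-2))))*((47 - 36) + 8) = (6*(-3/(-5 + 12*(-2))))*(11 + 8) = (6*(-3/(-5 - 24)))*19 = (6*(-3/(-29)))*19 = (6*(-3*(-1/29)))*19 = (6*(3/29))*19 = (18/29)*19 = 342/29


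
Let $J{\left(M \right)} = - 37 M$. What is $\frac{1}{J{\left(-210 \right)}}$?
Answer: $\frac{1}{7770} \approx 0.0001287$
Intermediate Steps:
$\frac{1}{J{\left(-210 \right)}} = \frac{1}{\left(-37\right) \left(-210\right)} = \frac{1}{7770}$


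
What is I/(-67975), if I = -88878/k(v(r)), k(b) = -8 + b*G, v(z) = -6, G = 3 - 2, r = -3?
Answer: -44439/475825 ≈ -0.093394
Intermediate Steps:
G = 1
k(b) = -8 + b (k(b) = -8 + b*1 = -8 + b)
I = 44439/7 (I = -88878/(-8 - 6) = -88878/(-14) = -88878*(-1/14) = 44439/7 ≈ 6348.4)
I/(-67975) = (44439/7)/(-67975) = (44439/7)*(-1/67975) = -44439/475825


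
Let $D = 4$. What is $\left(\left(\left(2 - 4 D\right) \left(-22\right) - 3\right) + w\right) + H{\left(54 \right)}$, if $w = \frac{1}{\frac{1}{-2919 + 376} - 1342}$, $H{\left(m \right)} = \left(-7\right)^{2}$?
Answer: $\frac{1208095735}{3412707} \approx 354.0$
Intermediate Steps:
$H{\left(m \right)} = 49$
$w = - \frac{2543}{3412707}$ ($w = \frac{1}{\frac{1}{-2543} - 1342} = \frac{1}{- \frac{1}{2543} - 1342} = \frac{1}{- \frac{3412707}{2543}} = - \frac{2543}{3412707} \approx -0.00074516$)
$\left(\left(\left(2 - 4 D\right) \left(-22\right) - 3\right) + w\right) + H{\left(54 \right)} = \left(\left(\left(2 - 16\right) \left(-22\right) - 3\right) - \frac{2543}{3412707}\right) + 49 = \left(\left(\left(-14\right) \left(-22\right) - 3\right) - \frac{2543}{3412707}\right) + 49 = \left(\left(308 - 3\right) - \frac{2543}{3412707}\right) + 49 = \left(305 - \frac{2543}{3412707}\right) + 49 = \frac{1040873092}{3412707} + 49 = \frac{1208095735}{3412707}$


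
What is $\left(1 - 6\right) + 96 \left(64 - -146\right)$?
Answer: $20155$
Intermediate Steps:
$\left(1 - 6\right) + 96 \left(64 - -146\right) = \left(1 - 6\right) + 96 \left(64 + 146\right) = -5 + 96 \cdot 210 = -5 + 20160 = 20155$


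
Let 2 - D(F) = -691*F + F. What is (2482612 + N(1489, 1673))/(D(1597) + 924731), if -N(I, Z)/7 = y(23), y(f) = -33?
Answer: 2482843/2026663 ≈ 1.2251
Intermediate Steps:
N(I, Z) = 231 (N(I, Z) = -7*(-33) = 231)
D(F) = 2 + 690*F (D(F) = 2 - (-691*F + F) = 2 - (-690)*F = 2 + 690*F)
(2482612 + N(1489, 1673))/(D(1597) + 924731) = (2482612 + 231)/((2 + 690*1597) + 924731) = 2482843/((2 + 1101930) + 924731) = 2482843/(1101932 + 924731) = 2482843/2026663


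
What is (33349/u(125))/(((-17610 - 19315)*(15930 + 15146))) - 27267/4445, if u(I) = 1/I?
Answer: -178896583687/29146025020 ≈ -6.1379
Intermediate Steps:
(33349/u(125))/(((-17610 - 19315)*(15930 + 15146))) - 27267/4445 = (33349/(1/125))/(((-17610 - 19315)*(15930 + 15146))) - 27267/4445 = (33349/(1/125))/((-36925*31076)) - 27267*1/4445 = (33349*125)/(-1147481300) - 27267/4445 = 4168625*(-1/1147481300) - 27267/4445 = -166745/45899252 - 27267/4445 = -178896583687/29146025020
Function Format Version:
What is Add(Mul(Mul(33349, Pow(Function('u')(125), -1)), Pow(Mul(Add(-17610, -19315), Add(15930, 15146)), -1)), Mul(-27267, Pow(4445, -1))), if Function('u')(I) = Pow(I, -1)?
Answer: Rational(-178896583687, 29146025020) ≈ -6.1379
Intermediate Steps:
Add(Mul(Mul(33349, Pow(Function('u')(125), -1)), Pow(Mul(Add(-17610, -19315), Add(15930, 15146)), -1)), Mul(-27267, Pow(4445, -1))) = Add(Mul(Mul(33349, Pow(Pow(125, -1), -1)), Pow(Mul(Add(-17610, -19315), Add(15930, 15146)), -1)), Mul(-27267, Pow(4445, -1))) = Add(Mul(Mul(33349, Pow(Rational(1, 125), -1)), Pow(Mul(-36925, 31076), -1)), Mul(-27267, Rational(1, 4445))) = Add(Mul(Mul(33349, 125), Pow(-1147481300, -1)), Rational(-27267, 4445)) = Add(Mul(4168625, Rational(-1, 1147481300)), Rational(-27267, 4445)) = Add(Rational(-166745, 45899252), Rational(-27267, 4445)) = Rational(-178896583687, 29146025020)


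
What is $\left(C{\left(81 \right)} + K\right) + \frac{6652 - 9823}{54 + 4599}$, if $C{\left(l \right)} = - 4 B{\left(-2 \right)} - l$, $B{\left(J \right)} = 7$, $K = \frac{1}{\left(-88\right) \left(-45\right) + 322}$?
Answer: $- \frac{728435161}{6641382} \approx -109.68$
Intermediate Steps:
$K = \frac{1}{4282}$ ($K = \frac{1}{3960 + 322} = \frac{1}{4282} \approx 0.00023354$)
$C{\left(l \right)} = -28 - l$ ($C{\left(l \right)} = \left(-4\right) 7 - l = -28 - l$)
$\left(C{\left(81 \right)} + K\right) + \frac{6652 - 9823}{54 + 4599} = \left(\left(-28 - 81\right) + \frac{1}{4282}\right) + \frac{6652 - 9823}{54 + 4599} = \left(\left(-28 - 81\right) + \frac{1}{4282}\right) - \frac{3171}{4653} = \left(-109 + \frac{1}{4282}\right) - \frac{1057}{1551} = - \frac{466737}{4282} - \frac{1057}{1551} = - \frac{728435161}{6641382}$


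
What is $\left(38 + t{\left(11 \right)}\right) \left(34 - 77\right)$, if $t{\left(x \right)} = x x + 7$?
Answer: $-7138$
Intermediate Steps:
$t{\left(x \right)} = 7 + x^{2}$ ($t{\left(x \right)} = x^{2} + 7 = 7 + x^{2}$)
$\left(38 + t{\left(11 \right)}\right) \left(34 - 77\right) = \left(38 + \left(7 + 11^{2}\right)\right) \left(34 - 77\right) = \left(38 + \left(7 + 121\right)\right) \left(-43\right) = \left(38 + 128\right) \left(-43\right) = 166 \left(-43\right) = -7138$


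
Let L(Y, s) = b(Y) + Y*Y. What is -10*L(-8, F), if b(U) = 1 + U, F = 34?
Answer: -570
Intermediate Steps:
L(Y, s) = 1 + Y + Y**2 (L(Y, s) = (1 + Y) + Y*Y = (1 + Y) + Y**2 = 1 + Y + Y**2)
-10*L(-8, F) = -10*(1 - 8 + (-8)**2) = -10*(1 - 8 + 64) = -10*57 = -570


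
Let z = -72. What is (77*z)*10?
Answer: -55440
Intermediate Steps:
(77*z)*10 = (77*(-72))*10 = -5544*10 = -55440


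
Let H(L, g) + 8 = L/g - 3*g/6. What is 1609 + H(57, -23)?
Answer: 74061/46 ≈ 1610.0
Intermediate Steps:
H(L, g) = -8 - g/2 + L/g (H(L, g) = -8 + (L/g - 3*g/6) = -8 + (L/g - 3*g*(⅙)) = -8 + (L/g - g/2) = -8 + (-g/2 + L/g) = -8 - g/2 + L/g)
1609 + H(57, -23) = 1609 + (-8 - ½*(-23) + 57/(-23)) = 1609 + (-8 + 23/2 + 57*(-1/23)) = 1609 + (-8 + 23/2 - 57/23) = 1609 + 47/46 = 74061/46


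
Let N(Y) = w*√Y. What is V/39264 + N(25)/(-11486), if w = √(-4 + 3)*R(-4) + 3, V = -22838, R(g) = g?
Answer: -65726557/112746576 + 10*I/5743 ≈ -0.58296 + 0.0017413*I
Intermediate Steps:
w = 3 - 4*I (w = √(-4 + 3)*(-4) + 3 = √(-1)*(-4) + 3 = I*(-4) + 3 = -4*I + 3 = 3 - 4*I ≈ 3.0 - 4.0*I)
N(Y) = √Y*(3 - 4*I) (N(Y) = (3 - 4*I)*√Y = √Y*(3 - 4*I))
V/39264 + N(25)/(-11486) = -22838/39264 + (√25*(3 - 4*I))/(-11486) = -22838*1/39264 + (5*(3 - 4*I))*(-1/11486) = -11419/19632 + (15 - 20*I)*(-1/11486) = -11419/19632 + (-15/11486 + 10*I/5743) = -65726557/112746576 + 10*I/5743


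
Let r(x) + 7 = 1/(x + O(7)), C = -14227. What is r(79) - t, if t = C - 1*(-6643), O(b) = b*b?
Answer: 969857/128 ≈ 7577.0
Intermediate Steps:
O(b) = b²
r(x) = -7 + 1/(49 + x) (r(x) = -7 + 1/(x + 7²) = -7 + 1/(x + 49) = -7 + 1/(49 + x))
t = -7584 (t = -14227 - 1*(-6643) = -14227 + 6643 = -7584)
r(79) - t = (-342 - 7*79)/(49 + 79) - 1*(-7584) = (-342 - 553)/128 + 7584 = (1/128)*(-895) + 7584 = -895/128 + 7584 = 969857/128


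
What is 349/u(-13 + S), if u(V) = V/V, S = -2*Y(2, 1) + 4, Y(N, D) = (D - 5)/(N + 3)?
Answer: 349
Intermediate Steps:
Y(N, D) = (-5 + D)/(3 + N)
S = 28/5 (S = -2*(-5 + 1)/(3 + 2) + 4 = -2*(-4)/5 + 4 = -2*(-⅘) + 4 = 8/5 + 4 = 28/5 ≈ 5.6000)
u(V) = 1
349/u(-13 + S) = 349/1 = 349*1 = 349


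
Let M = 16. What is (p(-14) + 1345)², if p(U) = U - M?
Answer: 1729225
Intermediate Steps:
p(U) = -16 + U (p(U) = U - 1*16 = U - 16 = -16 + U)
(p(-14) + 1345)² = ((-16 - 14) + 1345)² = (-30 + 1345)² = 1315² = 1729225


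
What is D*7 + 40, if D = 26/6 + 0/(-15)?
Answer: 211/3 ≈ 70.333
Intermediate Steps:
D = 13/3 (D = 26*(⅙) + 0*(-1/15) = 13/3 + 0 = 13/3 ≈ 4.3333)
D*7 + 40 = (13/3)*7 + 40 = 91/3 + 40 = 211/3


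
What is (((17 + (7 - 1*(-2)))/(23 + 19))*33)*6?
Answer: 858/7 ≈ 122.57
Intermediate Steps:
(((17 + (7 - 1*(-2)))/(23 + 19))*33)*6 = (((17 + (7 + 2))/42)*33)*6 = (((17 + 9)*(1/42))*33)*6 = ((26*(1/42))*33)*6 = ((13/21)*33)*6 = (143/7)*6 = 858/7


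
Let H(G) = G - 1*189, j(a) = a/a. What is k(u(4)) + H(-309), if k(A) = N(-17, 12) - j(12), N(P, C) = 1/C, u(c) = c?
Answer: -5987/12 ≈ -498.92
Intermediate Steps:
j(a) = 1
k(A) = -11/12 (k(A) = 1/12 - 1*1 = 1/12 - 1 = -11/12)
H(G) = -189 + G (H(G) = G - 189 = -189 + G)
k(u(4)) + H(-309) = -11/12 + (-189 - 309) = -11/12 - 498 = -5987/12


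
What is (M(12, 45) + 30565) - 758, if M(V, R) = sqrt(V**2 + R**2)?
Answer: 29807 + 3*sqrt(241) ≈ 29854.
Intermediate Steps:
M(V, R) = sqrt(R**2 + V**2)
(M(12, 45) + 30565) - 758 = (sqrt(45**2 + 12**2) + 30565) - 758 = (sqrt(2025 + 144) + 30565) - 758 = (sqrt(2169) + 30565) - 758 = (3*sqrt(241) + 30565) - 758 = (30565 + 3*sqrt(241)) - 758 = 29807 + 3*sqrt(241)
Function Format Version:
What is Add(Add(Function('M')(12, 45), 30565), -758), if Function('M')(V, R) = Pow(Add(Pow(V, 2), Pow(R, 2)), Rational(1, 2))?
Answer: Add(29807, Mul(3, Pow(241, Rational(1, 2)))) ≈ 29854.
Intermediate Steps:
Function('M')(V, R) = Pow(Add(Pow(R, 2), Pow(V, 2)), Rational(1, 2))
Add(Add(Function('M')(12, 45), 30565), -758) = Add(Add(Pow(Add(Pow(45, 2), Pow(12, 2)), Rational(1, 2)), 30565), -758) = Add(Add(Pow(Add(2025, 144), Rational(1, 2)), 30565), -758) = Add(Add(Pow(2169, Rational(1, 2)), 30565), -758) = Add(Add(Mul(3, Pow(241, Rational(1, 2))), 30565), -758) = Add(Add(30565, Mul(3, Pow(241, Rational(1, 2)))), -758) = Add(29807, Mul(3, Pow(241, Rational(1, 2))))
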